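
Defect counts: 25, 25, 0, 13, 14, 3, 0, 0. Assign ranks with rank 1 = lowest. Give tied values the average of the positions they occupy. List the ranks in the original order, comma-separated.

7.5, 7.5, 2, 5, 6, 4, 2, 2

Sorted (ascending): 0, 0, 0, 3, 13, 14, 25, 25
The 3 values of 0 occupy positions 1–3 → average rank 2.
The 2 values of 25 occupy positions 7–8 → average rank (7+8)/2 = 7.5.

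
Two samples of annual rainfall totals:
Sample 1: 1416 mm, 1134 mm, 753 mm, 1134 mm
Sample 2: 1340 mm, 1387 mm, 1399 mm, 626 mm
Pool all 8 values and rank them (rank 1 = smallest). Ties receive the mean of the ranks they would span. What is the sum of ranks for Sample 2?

19

Sorted (ascending): 626, 753, 1134, 1134, 1340, 1387, 1399, 1416
The 2 values of 1134 occupy positions 3–4 → average rank (3+4)/2 = 3.5.
Sample 2 values → pooled ranks: 1340→5, 1387→6, 1399→7, 626→1
Rank sum = 5 + 6 + 7 + 1 = 19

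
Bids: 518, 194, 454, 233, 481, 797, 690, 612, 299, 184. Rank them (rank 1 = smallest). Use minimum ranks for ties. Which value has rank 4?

Sorted (ascending): 184, 194, 233, 299, 454, 481, 518, 612, 690, 797
No ties — each value takes its position as its rank.
Rank 4 → value 299.

299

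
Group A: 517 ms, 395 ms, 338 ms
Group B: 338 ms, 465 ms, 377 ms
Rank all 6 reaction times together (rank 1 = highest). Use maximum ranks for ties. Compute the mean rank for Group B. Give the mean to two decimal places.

Sorted (descending): 517, 465, 395, 377, 338, 338
The 2 values of 338 occupy positions 5–6 → each gets rank 6.
Group B values → pooled ranks: 338→6, 465→2, 377→4
Mean rank = (6 + 2 + 4) / 3 = 4.00

4.00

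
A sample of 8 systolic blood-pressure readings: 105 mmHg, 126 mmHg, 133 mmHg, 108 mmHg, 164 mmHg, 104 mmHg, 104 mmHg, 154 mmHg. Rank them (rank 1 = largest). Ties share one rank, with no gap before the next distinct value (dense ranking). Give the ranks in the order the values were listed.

Sorted (descending): 164, 154, 133, 126, 108, 105, 104, 104
The 2 values of 104 share dense rank 7.
Remaining distinct values take the next consecutive integers.

6, 4, 3, 5, 1, 7, 7, 2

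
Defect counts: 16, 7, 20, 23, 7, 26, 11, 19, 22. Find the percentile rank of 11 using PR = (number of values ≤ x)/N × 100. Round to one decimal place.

33.3

N = 9.
Strictly below 11: 2. Equal to 11: 1.
PR = 3/9 × 100 = 33.3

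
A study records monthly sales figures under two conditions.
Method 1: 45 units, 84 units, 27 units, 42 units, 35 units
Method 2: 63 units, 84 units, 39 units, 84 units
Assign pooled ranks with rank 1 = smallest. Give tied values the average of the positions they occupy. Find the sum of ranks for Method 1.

Sorted (ascending): 27, 35, 39, 42, 45, 63, 84, 84, 84
The 3 values of 84 occupy positions 7–9 → average rank 8.
Method 1 values → pooled ranks: 45→5, 84→8, 27→1, 42→4, 35→2
Rank sum = 5 + 8 + 1 + 4 + 2 = 20

20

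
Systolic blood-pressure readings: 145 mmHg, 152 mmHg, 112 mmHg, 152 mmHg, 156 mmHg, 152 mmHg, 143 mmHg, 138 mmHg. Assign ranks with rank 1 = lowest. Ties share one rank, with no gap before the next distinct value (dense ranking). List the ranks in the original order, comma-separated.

Sorted (ascending): 112, 138, 143, 145, 152, 152, 152, 156
The 3 values of 152 share dense rank 5.
Remaining distinct values take the next consecutive integers.

4, 5, 1, 5, 6, 5, 3, 2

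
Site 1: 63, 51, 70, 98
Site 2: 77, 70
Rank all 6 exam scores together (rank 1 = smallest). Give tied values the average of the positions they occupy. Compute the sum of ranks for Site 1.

12.5

Sorted (ascending): 51, 63, 70, 70, 77, 98
The 2 values of 70 occupy positions 3–4 → average rank (3+4)/2 = 3.5.
Site 1 values → pooled ranks: 63→2, 51→1, 70→3.5, 98→6
Rank sum = 2 + 1 + 3.5 + 6 = 12.5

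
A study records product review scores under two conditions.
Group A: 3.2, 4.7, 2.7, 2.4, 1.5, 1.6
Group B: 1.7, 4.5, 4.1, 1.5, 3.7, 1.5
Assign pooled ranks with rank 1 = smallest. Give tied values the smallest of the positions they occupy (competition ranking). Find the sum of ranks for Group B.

37

Sorted (ascending): 1.5, 1.5, 1.5, 1.6, 1.7, 2.4, 2.7, 3.2, 3.7, 4.1, 4.5, 4.7
The 3 values of 1.5 occupy positions 1–3 → each gets rank 1.
Group B values → pooled ranks: 1.7→5, 4.5→11, 4.1→10, 1.5→1, 3.7→9, 1.5→1
Rank sum = 5 + 11 + 10 + 1 + 9 + 1 = 37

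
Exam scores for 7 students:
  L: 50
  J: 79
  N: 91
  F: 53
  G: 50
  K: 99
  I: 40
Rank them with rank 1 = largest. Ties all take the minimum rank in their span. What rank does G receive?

Sorted (descending): 99, 91, 79, 53, 50, 50, 40
The 2 values of 50 occupy positions 5–6 → each gets rank 5.
G has value 50 → rank 5.

5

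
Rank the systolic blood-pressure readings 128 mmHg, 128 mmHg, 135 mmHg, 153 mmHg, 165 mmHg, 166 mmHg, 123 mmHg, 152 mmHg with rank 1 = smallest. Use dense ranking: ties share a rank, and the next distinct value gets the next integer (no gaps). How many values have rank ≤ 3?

Sorted (ascending): 123, 128, 128, 135, 152, 153, 165, 166
The 2 values of 128 share dense rank 2.
Remaining distinct values take the next consecutive integers.
Ranks ≤ 3: {1, 2, 2, 3} → 4 values.

4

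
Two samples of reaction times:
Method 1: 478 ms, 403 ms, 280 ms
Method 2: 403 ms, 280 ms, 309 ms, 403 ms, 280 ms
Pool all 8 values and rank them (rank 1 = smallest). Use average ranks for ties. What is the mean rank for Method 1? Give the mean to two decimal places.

Sorted (ascending): 280, 280, 280, 309, 403, 403, 403, 478
The 3 values of 280 occupy positions 1–3 → average rank 2.
The 3 values of 403 occupy positions 5–7 → average rank 6.
Method 1 values → pooled ranks: 478→8, 403→6, 280→2
Mean rank = (8 + 6 + 2) / 3 = 5.33

5.33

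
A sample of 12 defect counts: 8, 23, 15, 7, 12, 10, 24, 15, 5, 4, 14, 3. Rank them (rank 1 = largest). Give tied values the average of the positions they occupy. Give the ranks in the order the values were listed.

Sorted (descending): 24, 23, 15, 15, 14, 12, 10, 8, 7, 5, 4, 3
The 2 values of 15 occupy positions 3–4 → average rank (3+4)/2 = 3.5.

8, 2, 3.5, 9, 6, 7, 1, 3.5, 10, 11, 5, 12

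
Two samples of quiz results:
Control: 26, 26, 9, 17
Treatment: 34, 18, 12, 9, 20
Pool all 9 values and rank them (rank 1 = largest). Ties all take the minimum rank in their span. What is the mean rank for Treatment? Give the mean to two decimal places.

Sorted (descending): 34, 26, 26, 20, 18, 17, 12, 9, 9
The 2 values of 26 occupy positions 2–3 → each gets rank 2.
The 2 values of 9 occupy positions 8–9 → each gets rank 8.
Treatment values → pooled ranks: 34→1, 18→5, 12→7, 9→8, 20→4
Mean rank = (1 + 5 + 7 + 8 + 4) / 5 = 5.00

5.00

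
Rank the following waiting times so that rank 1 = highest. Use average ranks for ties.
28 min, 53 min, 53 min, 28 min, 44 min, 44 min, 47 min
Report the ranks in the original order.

Sorted (descending): 53, 53, 47, 44, 44, 28, 28
The 2 values of 53 occupy positions 1–2 → average rank (1+2)/2 = 1.5.
The 2 values of 44 occupy positions 4–5 → average rank (4+5)/2 = 4.5.
The 2 values of 28 occupy positions 6–7 → average rank (6+7)/2 = 6.5.

6.5, 1.5, 1.5, 6.5, 4.5, 4.5, 3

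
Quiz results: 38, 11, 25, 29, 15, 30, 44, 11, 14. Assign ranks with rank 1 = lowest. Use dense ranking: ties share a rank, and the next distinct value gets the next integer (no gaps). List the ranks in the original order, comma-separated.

7, 1, 4, 5, 3, 6, 8, 1, 2

Sorted (ascending): 11, 11, 14, 15, 25, 29, 30, 38, 44
The 2 values of 11 share dense rank 1.
Remaining distinct values take the next consecutive integers.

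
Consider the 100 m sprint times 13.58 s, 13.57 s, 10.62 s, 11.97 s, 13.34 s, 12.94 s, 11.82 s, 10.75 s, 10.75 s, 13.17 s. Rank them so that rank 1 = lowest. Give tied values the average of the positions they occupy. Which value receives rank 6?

Sorted (ascending): 10.62, 10.75, 10.75, 11.82, 11.97, 12.94, 13.17, 13.34, 13.57, 13.58
The 2 values of 10.75 occupy positions 2–3 → average rank (2+3)/2 = 2.5.
Rank 6 → value 12.94.

12.94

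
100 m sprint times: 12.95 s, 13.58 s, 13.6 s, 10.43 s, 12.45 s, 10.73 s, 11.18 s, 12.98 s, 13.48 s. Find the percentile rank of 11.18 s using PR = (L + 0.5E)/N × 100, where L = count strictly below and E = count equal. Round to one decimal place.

27.8

N = 9.
Strictly below 11.18: 2. Equal to 11.18: 1.
PR = (2 + 0.5·1)/9 × 100 = 27.8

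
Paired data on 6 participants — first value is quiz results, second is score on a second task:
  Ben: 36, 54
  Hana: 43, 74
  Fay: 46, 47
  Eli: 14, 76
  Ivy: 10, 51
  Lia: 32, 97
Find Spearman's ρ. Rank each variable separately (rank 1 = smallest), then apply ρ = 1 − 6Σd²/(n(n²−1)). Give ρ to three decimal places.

Ranks of variable 1: 4, 5, 6, 2, 1, 3
Ranks of variable 2: 3, 4, 1, 5, 2, 6
d = r₁ − r₂: 1, 1, 5, -3, -1, -3
d²: 1, 1, 25, 9, 1, 9; Σd² = 46
ρ = 1 − 6·46/(6·35) = 1 − 276/210 = -0.314

-0.314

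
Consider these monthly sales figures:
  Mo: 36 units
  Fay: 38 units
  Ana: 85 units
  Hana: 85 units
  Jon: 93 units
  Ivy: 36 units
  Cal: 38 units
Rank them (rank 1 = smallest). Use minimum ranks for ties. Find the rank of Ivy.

1

Sorted (ascending): 36, 36, 38, 38, 85, 85, 93
The 2 values of 36 occupy positions 1–2 → each gets rank 1.
The 2 values of 38 occupy positions 3–4 → each gets rank 3.
The 2 values of 85 occupy positions 5–6 → each gets rank 5.
Ivy has value 36 units → rank 1.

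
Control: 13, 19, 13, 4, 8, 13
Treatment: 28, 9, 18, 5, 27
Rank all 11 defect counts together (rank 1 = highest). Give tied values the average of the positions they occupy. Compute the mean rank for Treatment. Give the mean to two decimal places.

5.00

Sorted (descending): 28, 27, 19, 18, 13, 13, 13, 9, 8, 5, 4
The 3 values of 13 occupy positions 5–7 → average rank 6.
Treatment values → pooled ranks: 28→1, 9→8, 18→4, 5→10, 27→2
Mean rank = (1 + 8 + 4 + 10 + 2) / 5 = 5.00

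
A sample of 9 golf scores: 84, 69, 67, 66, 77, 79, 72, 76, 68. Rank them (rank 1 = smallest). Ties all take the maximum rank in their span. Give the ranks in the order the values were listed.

Sorted (ascending): 66, 67, 68, 69, 72, 76, 77, 79, 84
No ties — each value takes its position as its rank.

9, 4, 2, 1, 7, 8, 5, 6, 3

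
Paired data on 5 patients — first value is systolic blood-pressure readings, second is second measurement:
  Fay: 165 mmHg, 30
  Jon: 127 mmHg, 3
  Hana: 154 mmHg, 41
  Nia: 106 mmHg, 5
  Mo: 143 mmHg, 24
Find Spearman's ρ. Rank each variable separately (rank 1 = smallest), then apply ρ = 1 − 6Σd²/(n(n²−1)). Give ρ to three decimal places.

0.800

Ranks of variable 1: 5, 2, 4, 1, 3
Ranks of variable 2: 4, 1, 5, 2, 3
d = r₁ − r₂: 1, 1, -1, -1, 0
d²: 1, 1, 1, 1, 0; Σd² = 4
ρ = 1 − 6·4/(5·24) = 1 − 24/120 = 0.800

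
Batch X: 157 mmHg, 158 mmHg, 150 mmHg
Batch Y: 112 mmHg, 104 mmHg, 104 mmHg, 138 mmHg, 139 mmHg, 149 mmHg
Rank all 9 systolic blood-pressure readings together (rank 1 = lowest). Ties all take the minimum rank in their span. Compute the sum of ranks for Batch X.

Sorted (ascending): 104, 104, 112, 138, 139, 149, 150, 157, 158
The 2 values of 104 occupy positions 1–2 → each gets rank 1.
Batch X values → pooled ranks: 157→8, 158→9, 150→7
Rank sum = 8 + 9 + 7 = 24

24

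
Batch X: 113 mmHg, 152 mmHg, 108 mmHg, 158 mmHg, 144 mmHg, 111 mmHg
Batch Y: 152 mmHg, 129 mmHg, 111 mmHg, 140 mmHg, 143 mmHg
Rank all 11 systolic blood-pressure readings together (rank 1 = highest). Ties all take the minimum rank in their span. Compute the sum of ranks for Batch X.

35

Sorted (descending): 158, 152, 152, 144, 143, 140, 129, 113, 111, 111, 108
The 2 values of 152 occupy positions 2–3 → each gets rank 2.
The 2 values of 111 occupy positions 9–10 → each gets rank 9.
Batch X values → pooled ranks: 113→8, 152→2, 108→11, 158→1, 144→4, 111→9
Rank sum = 8 + 2 + 11 + 1 + 4 + 9 = 35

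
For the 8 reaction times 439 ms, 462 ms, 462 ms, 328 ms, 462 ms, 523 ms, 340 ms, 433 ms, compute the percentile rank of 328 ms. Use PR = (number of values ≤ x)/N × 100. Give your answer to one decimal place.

N = 8.
Strictly below 328: 0. Equal to 328: 1.
PR = 1/8 × 100 = 12.5

12.5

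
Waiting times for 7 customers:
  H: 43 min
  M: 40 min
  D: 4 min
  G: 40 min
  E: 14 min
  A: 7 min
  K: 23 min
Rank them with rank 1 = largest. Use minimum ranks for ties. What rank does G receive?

Sorted (descending): 43, 40, 40, 23, 14, 7, 4
The 2 values of 40 occupy positions 2–3 → each gets rank 2.
G has value 40 min → rank 2.

2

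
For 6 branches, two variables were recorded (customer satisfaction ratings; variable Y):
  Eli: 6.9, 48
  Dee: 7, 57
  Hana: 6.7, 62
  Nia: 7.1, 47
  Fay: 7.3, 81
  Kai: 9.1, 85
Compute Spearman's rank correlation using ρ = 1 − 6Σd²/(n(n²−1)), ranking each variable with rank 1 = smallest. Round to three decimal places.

Ranks of variable 1: 2, 3, 1, 4, 5, 6
Ranks of variable 2: 2, 3, 4, 1, 5, 6
d = r₁ − r₂: 0, 0, -3, 3, 0, 0
d²: 0, 0, 9, 9, 0, 0; Σd² = 18
ρ = 1 − 6·18/(6·35) = 1 − 108/210 = 0.486

0.486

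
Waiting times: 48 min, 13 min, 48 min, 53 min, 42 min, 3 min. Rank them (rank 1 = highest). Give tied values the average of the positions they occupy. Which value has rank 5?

Sorted (descending): 53, 48, 48, 42, 13, 3
The 2 values of 48 occupy positions 2–3 → average rank (2+3)/2 = 2.5.
Rank 5 → value 13.

13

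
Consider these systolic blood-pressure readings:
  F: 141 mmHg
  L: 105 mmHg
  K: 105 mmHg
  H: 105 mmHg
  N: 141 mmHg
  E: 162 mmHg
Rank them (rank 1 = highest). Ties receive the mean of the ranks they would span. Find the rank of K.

5

Sorted (descending): 162, 141, 141, 105, 105, 105
The 2 values of 141 occupy positions 2–3 → average rank (2+3)/2 = 2.5.
The 3 values of 105 occupy positions 4–6 → average rank 5.
K has value 105 mmHg → rank 5.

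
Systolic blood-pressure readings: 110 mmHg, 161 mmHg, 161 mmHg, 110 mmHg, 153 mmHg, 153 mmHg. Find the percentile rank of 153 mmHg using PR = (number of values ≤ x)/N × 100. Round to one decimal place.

N = 6.
Strictly below 153: 2. Equal to 153: 2.
PR = 4/6 × 100 = 66.7

66.7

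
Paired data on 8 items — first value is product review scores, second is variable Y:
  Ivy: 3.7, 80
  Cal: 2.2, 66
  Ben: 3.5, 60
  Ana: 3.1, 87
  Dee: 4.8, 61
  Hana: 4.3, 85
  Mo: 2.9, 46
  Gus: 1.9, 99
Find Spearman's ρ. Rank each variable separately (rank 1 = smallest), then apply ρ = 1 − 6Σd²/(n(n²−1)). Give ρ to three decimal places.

-0.214

Ranks of variable 1: 6, 2, 5, 4, 8, 7, 3, 1
Ranks of variable 2: 5, 4, 2, 7, 3, 6, 1, 8
d = r₁ − r₂: 1, -2, 3, -3, 5, 1, 2, -7
d²: 1, 4, 9, 9, 25, 1, 4, 49; Σd² = 102
ρ = 1 − 6·102/(8·63) = 1 − 612/504 = -0.214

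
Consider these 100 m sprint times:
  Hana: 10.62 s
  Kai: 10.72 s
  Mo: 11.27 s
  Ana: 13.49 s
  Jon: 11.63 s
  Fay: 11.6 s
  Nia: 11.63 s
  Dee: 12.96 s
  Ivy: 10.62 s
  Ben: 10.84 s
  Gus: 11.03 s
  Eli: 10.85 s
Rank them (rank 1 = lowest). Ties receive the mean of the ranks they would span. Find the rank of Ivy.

Sorted (ascending): 10.62, 10.62, 10.72, 10.84, 10.85, 11.03, 11.27, 11.6, 11.63, 11.63, 12.96, 13.49
The 2 values of 10.62 occupy positions 1–2 → average rank (1+2)/2 = 1.5.
The 2 values of 11.63 occupy positions 9–10 → average rank (9+10)/2 = 9.5.
Ivy has value 10.62 s → rank 1.5.

1.5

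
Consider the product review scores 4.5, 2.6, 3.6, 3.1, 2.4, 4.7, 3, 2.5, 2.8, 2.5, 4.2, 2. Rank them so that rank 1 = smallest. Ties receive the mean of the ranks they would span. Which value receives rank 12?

Sorted (ascending): 2, 2.4, 2.5, 2.5, 2.6, 2.8, 3, 3.1, 3.6, 4.2, 4.5, 4.7
The 2 values of 2.5 occupy positions 3–4 → average rank (3+4)/2 = 3.5.
Rank 12 → value 4.7.

4.7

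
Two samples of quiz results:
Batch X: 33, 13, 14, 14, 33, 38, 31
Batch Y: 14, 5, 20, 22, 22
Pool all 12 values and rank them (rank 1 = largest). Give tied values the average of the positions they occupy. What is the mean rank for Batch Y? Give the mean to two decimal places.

Sorted (descending): 38, 33, 33, 31, 22, 22, 20, 14, 14, 14, 13, 5
The 2 values of 33 occupy positions 2–3 → average rank (2+3)/2 = 2.5.
The 2 values of 22 occupy positions 5–6 → average rank (5+6)/2 = 5.5.
The 3 values of 14 occupy positions 8–10 → average rank 9.
Batch Y values → pooled ranks: 14→9, 5→12, 20→7, 22→5.5, 22→5.5
Mean rank = (9 + 12 + 7 + 5.5 + 5.5) / 5 = 7.80

7.80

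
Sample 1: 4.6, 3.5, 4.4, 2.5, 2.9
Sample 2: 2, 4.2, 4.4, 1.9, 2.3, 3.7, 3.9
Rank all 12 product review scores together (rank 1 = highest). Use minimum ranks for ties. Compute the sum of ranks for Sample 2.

50

Sorted (descending): 4.6, 4.4, 4.4, 4.2, 3.9, 3.7, 3.5, 2.9, 2.5, 2.3, 2, 1.9
The 2 values of 4.4 occupy positions 2–3 → each gets rank 2.
Sample 2 values → pooled ranks: 2→11, 4.2→4, 4.4→2, 1.9→12, 2.3→10, 3.7→6, 3.9→5
Rank sum = 11 + 4 + 2 + 12 + 10 + 6 + 5 = 50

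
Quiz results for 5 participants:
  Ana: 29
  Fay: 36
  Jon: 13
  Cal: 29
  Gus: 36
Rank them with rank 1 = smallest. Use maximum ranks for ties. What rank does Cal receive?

3

Sorted (ascending): 13, 29, 29, 36, 36
The 2 values of 29 occupy positions 2–3 → each gets rank 3.
The 2 values of 36 occupy positions 4–5 → each gets rank 5.
Cal has value 29 → rank 3.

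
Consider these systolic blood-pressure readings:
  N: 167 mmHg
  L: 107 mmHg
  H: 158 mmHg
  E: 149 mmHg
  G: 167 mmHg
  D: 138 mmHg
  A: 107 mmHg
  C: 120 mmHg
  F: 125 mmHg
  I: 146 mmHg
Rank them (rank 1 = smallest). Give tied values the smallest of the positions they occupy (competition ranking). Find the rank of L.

1

Sorted (ascending): 107, 107, 120, 125, 138, 146, 149, 158, 167, 167
The 2 values of 107 occupy positions 1–2 → each gets rank 1.
The 2 values of 167 occupy positions 9–10 → each gets rank 9.
L has value 107 mmHg → rank 1.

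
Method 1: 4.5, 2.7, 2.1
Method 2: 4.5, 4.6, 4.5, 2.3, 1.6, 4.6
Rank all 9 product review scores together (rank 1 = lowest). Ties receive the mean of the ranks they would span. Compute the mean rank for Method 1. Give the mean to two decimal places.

Sorted (ascending): 1.6, 2.1, 2.3, 2.7, 4.5, 4.5, 4.5, 4.6, 4.6
The 3 values of 4.5 occupy positions 5–7 → average rank 6.
The 2 values of 4.6 occupy positions 8–9 → average rank (8+9)/2 = 8.5.
Method 1 values → pooled ranks: 4.5→6, 2.7→4, 2.1→2
Mean rank = (6 + 4 + 2) / 3 = 4.00

4.00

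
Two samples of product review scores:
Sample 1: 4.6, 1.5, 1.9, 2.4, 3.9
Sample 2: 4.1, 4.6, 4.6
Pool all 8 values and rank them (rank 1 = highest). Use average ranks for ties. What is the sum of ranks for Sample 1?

Sorted (descending): 4.6, 4.6, 4.6, 4.1, 3.9, 2.4, 1.9, 1.5
The 3 values of 4.6 occupy positions 1–3 → average rank 2.
Sample 1 values → pooled ranks: 4.6→2, 1.5→8, 1.9→7, 2.4→6, 3.9→5
Rank sum = 2 + 8 + 7 + 6 + 5 = 28

28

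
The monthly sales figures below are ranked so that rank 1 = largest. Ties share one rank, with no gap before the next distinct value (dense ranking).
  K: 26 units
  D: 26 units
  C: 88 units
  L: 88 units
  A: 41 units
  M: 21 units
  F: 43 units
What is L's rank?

Sorted (descending): 88, 88, 43, 41, 26, 26, 21
The 2 values of 88 share dense rank 1.
The 2 values of 26 share dense rank 4.
Remaining distinct values take the next consecutive integers.
L has value 88 units → rank 1.

1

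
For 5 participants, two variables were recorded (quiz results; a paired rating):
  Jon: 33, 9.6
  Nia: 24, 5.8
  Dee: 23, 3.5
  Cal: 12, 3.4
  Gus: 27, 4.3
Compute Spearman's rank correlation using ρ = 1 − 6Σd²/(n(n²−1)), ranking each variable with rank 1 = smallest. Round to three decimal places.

Ranks of variable 1: 5, 3, 2, 1, 4
Ranks of variable 2: 5, 4, 2, 1, 3
d = r₁ − r₂: 0, -1, 0, 0, 1
d²: 0, 1, 0, 0, 1; Σd² = 2
ρ = 1 − 6·2/(5·24) = 1 − 12/120 = 0.900

0.900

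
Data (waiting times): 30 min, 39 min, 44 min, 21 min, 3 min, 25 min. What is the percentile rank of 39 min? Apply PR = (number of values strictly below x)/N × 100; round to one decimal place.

66.7

N = 6.
Strictly below 39: 4. Equal to 39: 1.
PR = 4/6 × 100 = 66.7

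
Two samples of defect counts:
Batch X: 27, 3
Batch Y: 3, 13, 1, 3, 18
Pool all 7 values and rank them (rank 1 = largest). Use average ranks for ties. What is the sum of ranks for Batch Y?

Sorted (descending): 27, 18, 13, 3, 3, 3, 1
The 3 values of 3 occupy positions 4–6 → average rank 5.
Batch Y values → pooled ranks: 3→5, 13→3, 1→7, 3→5, 18→2
Rank sum = 5 + 3 + 7 + 5 + 2 = 22

22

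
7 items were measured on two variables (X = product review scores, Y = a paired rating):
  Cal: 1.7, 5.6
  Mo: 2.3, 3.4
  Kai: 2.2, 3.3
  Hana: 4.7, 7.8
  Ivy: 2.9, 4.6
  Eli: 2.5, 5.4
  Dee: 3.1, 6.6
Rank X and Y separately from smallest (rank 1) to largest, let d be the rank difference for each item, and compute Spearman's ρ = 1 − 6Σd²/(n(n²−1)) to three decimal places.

0.607

Ranks of variable 1: 1, 3, 2, 7, 5, 4, 6
Ranks of variable 2: 5, 2, 1, 7, 3, 4, 6
d = r₁ − r₂: -4, 1, 1, 0, 2, 0, 0
d²: 16, 1, 1, 0, 4, 0, 0; Σd² = 22
ρ = 1 − 6·22/(7·48) = 1 − 132/336 = 0.607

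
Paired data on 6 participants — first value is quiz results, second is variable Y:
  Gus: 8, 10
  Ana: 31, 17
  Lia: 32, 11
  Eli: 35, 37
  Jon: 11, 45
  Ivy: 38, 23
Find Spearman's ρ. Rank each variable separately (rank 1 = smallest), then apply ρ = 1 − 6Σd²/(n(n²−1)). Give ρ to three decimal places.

0.314

Ranks of variable 1: 1, 3, 4, 5, 2, 6
Ranks of variable 2: 1, 3, 2, 5, 6, 4
d = r₁ − r₂: 0, 0, 2, 0, -4, 2
d²: 0, 0, 4, 0, 16, 4; Σd² = 24
ρ = 1 − 6·24/(6·35) = 1 − 144/210 = 0.314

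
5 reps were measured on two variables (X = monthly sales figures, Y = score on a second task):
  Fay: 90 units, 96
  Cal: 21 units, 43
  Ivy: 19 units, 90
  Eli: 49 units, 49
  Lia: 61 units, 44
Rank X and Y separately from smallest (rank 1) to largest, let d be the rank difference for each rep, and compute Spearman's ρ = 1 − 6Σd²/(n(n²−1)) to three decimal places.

Ranks of variable 1: 5, 2, 1, 3, 4
Ranks of variable 2: 5, 1, 4, 3, 2
d = r₁ − r₂: 0, 1, -3, 0, 2
d²: 0, 1, 9, 0, 4; Σd² = 14
ρ = 1 − 6·14/(5·24) = 1 − 84/120 = 0.300

0.300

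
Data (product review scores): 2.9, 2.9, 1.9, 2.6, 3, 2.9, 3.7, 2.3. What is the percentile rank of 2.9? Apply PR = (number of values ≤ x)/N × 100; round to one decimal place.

75.0

N = 8.
Strictly below 2.9: 3. Equal to 2.9: 3.
PR = 6/8 × 100 = 75.0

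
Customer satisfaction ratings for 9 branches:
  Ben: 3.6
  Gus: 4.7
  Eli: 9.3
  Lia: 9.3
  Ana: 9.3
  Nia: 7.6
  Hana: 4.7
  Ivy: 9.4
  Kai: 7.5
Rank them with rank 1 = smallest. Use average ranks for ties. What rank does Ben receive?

Sorted (ascending): 3.6, 4.7, 4.7, 7.5, 7.6, 9.3, 9.3, 9.3, 9.4
The 2 values of 4.7 occupy positions 2–3 → average rank (2+3)/2 = 2.5.
The 3 values of 9.3 occupy positions 6–8 → average rank 7.
Ben has value 3.6 → rank 1.

1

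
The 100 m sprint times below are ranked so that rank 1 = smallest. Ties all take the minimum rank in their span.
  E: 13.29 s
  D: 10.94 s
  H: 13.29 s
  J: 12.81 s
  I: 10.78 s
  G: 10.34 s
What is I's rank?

2

Sorted (ascending): 10.34, 10.78, 10.94, 12.81, 13.29, 13.29
The 2 values of 13.29 occupy positions 5–6 → each gets rank 5.
I has value 10.78 s → rank 2.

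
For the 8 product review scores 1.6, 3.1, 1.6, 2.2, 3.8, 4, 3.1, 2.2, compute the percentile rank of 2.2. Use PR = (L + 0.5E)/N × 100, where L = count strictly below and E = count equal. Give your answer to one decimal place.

N = 8.
Strictly below 2.2: 2. Equal to 2.2: 2.
PR = (2 + 0.5·2)/8 × 100 = 37.5

37.5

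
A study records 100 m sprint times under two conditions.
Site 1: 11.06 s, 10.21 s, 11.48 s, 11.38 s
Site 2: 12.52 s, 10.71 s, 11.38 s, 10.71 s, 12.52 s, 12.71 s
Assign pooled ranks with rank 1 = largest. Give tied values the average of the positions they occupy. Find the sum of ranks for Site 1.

26.5

Sorted (descending): 12.71, 12.52, 12.52, 11.48, 11.38, 11.38, 11.06, 10.71, 10.71, 10.21
The 2 values of 12.52 occupy positions 2–3 → average rank (2+3)/2 = 2.5.
The 2 values of 11.38 occupy positions 5–6 → average rank (5+6)/2 = 5.5.
The 2 values of 10.71 occupy positions 8–9 → average rank (8+9)/2 = 8.5.
Site 1 values → pooled ranks: 11.06→7, 10.21→10, 11.48→4, 11.38→5.5
Rank sum = 7 + 10 + 4 + 5.5 = 26.5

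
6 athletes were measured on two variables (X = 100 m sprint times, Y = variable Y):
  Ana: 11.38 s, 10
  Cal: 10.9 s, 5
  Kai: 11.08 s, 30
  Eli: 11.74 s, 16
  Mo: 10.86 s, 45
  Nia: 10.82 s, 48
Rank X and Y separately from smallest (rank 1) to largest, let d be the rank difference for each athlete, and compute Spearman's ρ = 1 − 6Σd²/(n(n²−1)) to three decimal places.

-0.600

Ranks of variable 1: 5, 3, 4, 6, 2, 1
Ranks of variable 2: 2, 1, 4, 3, 5, 6
d = r₁ − r₂: 3, 2, 0, 3, -3, -5
d²: 9, 4, 0, 9, 9, 25; Σd² = 56
ρ = 1 − 6·56/(6·35) = 1 − 336/210 = -0.600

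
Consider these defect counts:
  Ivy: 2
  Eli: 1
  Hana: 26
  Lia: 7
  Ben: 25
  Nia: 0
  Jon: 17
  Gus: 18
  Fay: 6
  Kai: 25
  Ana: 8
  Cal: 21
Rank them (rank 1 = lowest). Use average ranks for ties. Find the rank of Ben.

10.5

Sorted (ascending): 0, 1, 2, 6, 7, 8, 17, 18, 21, 25, 25, 26
The 2 values of 25 occupy positions 10–11 → average rank (10+11)/2 = 10.5.
Ben has value 25 → rank 10.5.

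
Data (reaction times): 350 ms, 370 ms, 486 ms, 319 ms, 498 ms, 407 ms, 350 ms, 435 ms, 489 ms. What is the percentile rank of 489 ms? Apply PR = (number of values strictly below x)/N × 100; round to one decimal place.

77.8

N = 9.
Strictly below 489: 7. Equal to 489: 1.
PR = 7/9 × 100 = 77.8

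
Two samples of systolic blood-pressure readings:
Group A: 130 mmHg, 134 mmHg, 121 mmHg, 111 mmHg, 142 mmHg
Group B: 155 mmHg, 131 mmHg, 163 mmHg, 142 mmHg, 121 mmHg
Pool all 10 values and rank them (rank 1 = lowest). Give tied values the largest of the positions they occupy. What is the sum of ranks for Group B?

Sorted (ascending): 111, 121, 121, 130, 131, 134, 142, 142, 155, 163
The 2 values of 121 occupy positions 2–3 → each gets rank 3.
The 2 values of 142 occupy positions 7–8 → each gets rank 8.
Group B values → pooled ranks: 155→9, 131→5, 163→10, 142→8, 121→3
Rank sum = 9 + 5 + 10 + 8 + 3 = 35

35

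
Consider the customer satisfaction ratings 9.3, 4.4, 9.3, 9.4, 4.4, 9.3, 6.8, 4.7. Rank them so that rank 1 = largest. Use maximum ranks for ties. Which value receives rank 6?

Sorted (descending): 9.4, 9.3, 9.3, 9.3, 6.8, 4.7, 4.4, 4.4
The 3 values of 9.3 occupy positions 2–4 → each gets rank 4.
The 2 values of 4.4 occupy positions 7–8 → each gets rank 8.
Rank 6 → value 4.7.

4.7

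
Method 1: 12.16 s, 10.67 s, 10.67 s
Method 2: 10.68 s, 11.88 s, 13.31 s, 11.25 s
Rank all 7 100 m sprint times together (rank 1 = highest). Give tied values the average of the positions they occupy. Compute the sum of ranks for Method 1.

Sorted (descending): 13.31, 12.16, 11.88, 11.25, 10.68, 10.67, 10.67
The 2 values of 10.67 occupy positions 6–7 → average rank (6+7)/2 = 6.5.
Method 1 values → pooled ranks: 12.16→2, 10.67→6.5, 10.67→6.5
Rank sum = 2 + 6.5 + 6.5 = 15

15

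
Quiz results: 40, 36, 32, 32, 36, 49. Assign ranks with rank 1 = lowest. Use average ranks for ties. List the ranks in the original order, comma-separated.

Sorted (ascending): 32, 32, 36, 36, 40, 49
The 2 values of 32 occupy positions 1–2 → average rank (1+2)/2 = 1.5.
The 2 values of 36 occupy positions 3–4 → average rank (3+4)/2 = 3.5.

5, 3.5, 1.5, 1.5, 3.5, 6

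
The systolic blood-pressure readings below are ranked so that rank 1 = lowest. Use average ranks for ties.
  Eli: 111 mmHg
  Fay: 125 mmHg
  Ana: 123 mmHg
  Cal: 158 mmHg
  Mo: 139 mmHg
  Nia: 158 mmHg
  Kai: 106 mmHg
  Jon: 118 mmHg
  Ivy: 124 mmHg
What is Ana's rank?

Sorted (ascending): 106, 111, 118, 123, 124, 125, 139, 158, 158
The 2 values of 158 occupy positions 8–9 → average rank (8+9)/2 = 8.5.
Ana has value 123 mmHg → rank 4.

4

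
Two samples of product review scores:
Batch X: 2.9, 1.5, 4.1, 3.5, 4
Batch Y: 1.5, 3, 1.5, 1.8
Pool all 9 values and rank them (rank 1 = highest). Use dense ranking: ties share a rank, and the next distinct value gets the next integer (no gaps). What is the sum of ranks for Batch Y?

Sorted (descending): 4.1, 4, 3.5, 3, 2.9, 1.8, 1.5, 1.5, 1.5
The 3 values of 1.5 share dense rank 7.
Remaining distinct values take the next consecutive integers.
Batch Y values → pooled ranks: 1.5→7, 3→4, 1.5→7, 1.8→6
Rank sum = 7 + 4 + 7 + 6 = 24

24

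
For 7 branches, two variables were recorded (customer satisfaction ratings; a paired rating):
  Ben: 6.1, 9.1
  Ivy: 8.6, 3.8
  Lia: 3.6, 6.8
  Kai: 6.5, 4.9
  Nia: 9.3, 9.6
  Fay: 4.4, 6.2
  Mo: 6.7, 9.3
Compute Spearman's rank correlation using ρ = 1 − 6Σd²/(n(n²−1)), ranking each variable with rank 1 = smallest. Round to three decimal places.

0.214

Ranks of variable 1: 3, 6, 1, 4, 7, 2, 5
Ranks of variable 2: 5, 1, 4, 2, 7, 3, 6
d = r₁ − r₂: -2, 5, -3, 2, 0, -1, -1
d²: 4, 25, 9, 4, 0, 1, 1; Σd² = 44
ρ = 1 − 6·44/(7·48) = 1 − 264/336 = 0.214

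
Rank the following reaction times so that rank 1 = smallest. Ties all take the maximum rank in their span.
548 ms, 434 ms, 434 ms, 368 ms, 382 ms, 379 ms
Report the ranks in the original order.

6, 5, 5, 1, 3, 2

Sorted (ascending): 368, 379, 382, 434, 434, 548
The 2 values of 434 occupy positions 4–5 → each gets rank 5.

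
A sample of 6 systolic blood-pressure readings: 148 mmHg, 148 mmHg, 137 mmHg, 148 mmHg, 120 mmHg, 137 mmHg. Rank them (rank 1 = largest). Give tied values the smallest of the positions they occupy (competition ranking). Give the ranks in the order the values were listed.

1, 1, 4, 1, 6, 4

Sorted (descending): 148, 148, 148, 137, 137, 120
The 3 values of 148 occupy positions 1–3 → each gets rank 1.
The 2 values of 137 occupy positions 4–5 → each gets rank 4.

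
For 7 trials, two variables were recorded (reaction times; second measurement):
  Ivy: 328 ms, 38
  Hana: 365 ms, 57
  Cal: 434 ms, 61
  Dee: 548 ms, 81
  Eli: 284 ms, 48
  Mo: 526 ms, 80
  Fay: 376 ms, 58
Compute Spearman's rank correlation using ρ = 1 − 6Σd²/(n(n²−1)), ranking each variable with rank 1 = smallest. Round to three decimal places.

Ranks of variable 1: 2, 3, 5, 7, 1, 6, 4
Ranks of variable 2: 1, 3, 5, 7, 2, 6, 4
d = r₁ − r₂: 1, 0, 0, 0, -1, 0, 0
d²: 1, 0, 0, 0, 1, 0, 0; Σd² = 2
ρ = 1 − 6·2/(7·48) = 1 − 12/336 = 0.964

0.964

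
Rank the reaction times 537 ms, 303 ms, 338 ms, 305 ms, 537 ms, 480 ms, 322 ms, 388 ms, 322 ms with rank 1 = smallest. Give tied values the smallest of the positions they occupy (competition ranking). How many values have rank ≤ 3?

Sorted (ascending): 303, 305, 322, 322, 338, 388, 480, 537, 537
The 2 values of 322 occupy positions 3–4 → each gets rank 3.
The 2 values of 537 occupy positions 8–9 → each gets rank 8.
Ranks ≤ 3: {1, 2, 3, 3} → 4 values.

4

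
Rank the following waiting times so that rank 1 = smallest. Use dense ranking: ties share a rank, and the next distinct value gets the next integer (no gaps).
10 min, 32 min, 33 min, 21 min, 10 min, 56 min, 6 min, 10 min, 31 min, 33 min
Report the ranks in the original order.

Sorted (ascending): 6, 10, 10, 10, 21, 31, 32, 33, 33, 56
The 3 values of 10 share dense rank 2.
The 2 values of 33 share dense rank 6.
Remaining distinct values take the next consecutive integers.

2, 5, 6, 3, 2, 7, 1, 2, 4, 6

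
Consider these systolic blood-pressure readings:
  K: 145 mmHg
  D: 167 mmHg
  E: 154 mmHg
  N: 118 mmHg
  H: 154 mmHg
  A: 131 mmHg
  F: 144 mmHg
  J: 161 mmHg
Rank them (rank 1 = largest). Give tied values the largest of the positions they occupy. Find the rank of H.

Sorted (descending): 167, 161, 154, 154, 145, 144, 131, 118
The 2 values of 154 occupy positions 3–4 → each gets rank 4.
H has value 154 mmHg → rank 4.

4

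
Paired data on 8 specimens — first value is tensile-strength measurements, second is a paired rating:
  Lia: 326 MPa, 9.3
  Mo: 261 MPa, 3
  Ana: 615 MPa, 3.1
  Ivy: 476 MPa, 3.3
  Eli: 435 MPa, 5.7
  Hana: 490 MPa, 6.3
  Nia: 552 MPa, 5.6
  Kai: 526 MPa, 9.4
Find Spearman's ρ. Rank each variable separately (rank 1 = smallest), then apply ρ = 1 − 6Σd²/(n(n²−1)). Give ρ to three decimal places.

Ranks of variable 1: 2, 1, 8, 4, 3, 5, 7, 6
Ranks of variable 2: 7, 1, 2, 3, 5, 6, 4, 8
d = r₁ − r₂: -5, 0, 6, 1, -2, -1, 3, -2
d²: 25, 0, 36, 1, 4, 1, 9, 4; Σd² = 80
ρ = 1 − 6·80/(8·63) = 1 − 480/504 = 0.048

0.048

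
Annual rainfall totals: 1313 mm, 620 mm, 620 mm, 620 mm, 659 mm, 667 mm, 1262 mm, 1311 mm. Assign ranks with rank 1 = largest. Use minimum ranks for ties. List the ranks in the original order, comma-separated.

Sorted (descending): 1313, 1311, 1262, 667, 659, 620, 620, 620
The 3 values of 620 occupy positions 6–8 → each gets rank 6.

1, 6, 6, 6, 5, 4, 3, 2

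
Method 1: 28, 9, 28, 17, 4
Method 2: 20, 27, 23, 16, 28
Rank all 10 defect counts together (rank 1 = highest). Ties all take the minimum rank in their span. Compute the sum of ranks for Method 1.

Sorted (descending): 28, 28, 28, 27, 23, 20, 17, 16, 9, 4
The 3 values of 28 occupy positions 1–3 → each gets rank 1.
Method 1 values → pooled ranks: 28→1, 9→9, 28→1, 17→7, 4→10
Rank sum = 1 + 9 + 1 + 7 + 10 = 28

28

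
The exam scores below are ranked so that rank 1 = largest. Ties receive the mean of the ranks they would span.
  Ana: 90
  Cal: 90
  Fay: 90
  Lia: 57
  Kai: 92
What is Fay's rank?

Sorted (descending): 92, 90, 90, 90, 57
The 3 values of 90 occupy positions 2–4 → average rank 3.
Fay has value 90 → rank 3.

3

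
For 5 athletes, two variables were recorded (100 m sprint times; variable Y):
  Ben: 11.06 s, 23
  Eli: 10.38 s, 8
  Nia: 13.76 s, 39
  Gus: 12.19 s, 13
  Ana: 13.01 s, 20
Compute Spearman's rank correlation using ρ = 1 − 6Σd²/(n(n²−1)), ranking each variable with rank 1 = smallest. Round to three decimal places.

Ranks of variable 1: 2, 1, 5, 3, 4
Ranks of variable 2: 4, 1, 5, 2, 3
d = r₁ − r₂: -2, 0, 0, 1, 1
d²: 4, 0, 0, 1, 1; Σd² = 6
ρ = 1 − 6·6/(5·24) = 1 − 36/120 = 0.700

0.700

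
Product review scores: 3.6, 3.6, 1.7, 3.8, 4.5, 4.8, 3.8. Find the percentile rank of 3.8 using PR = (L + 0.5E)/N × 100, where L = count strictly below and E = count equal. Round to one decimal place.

N = 7.
Strictly below 3.8: 3. Equal to 3.8: 2.
PR = (3 + 0.5·2)/7 × 100 = 57.1

57.1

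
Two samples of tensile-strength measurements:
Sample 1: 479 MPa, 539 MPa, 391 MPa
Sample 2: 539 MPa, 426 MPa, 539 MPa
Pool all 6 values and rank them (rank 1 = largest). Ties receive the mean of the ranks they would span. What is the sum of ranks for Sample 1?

Sorted (descending): 539, 539, 539, 479, 426, 391
The 3 values of 539 occupy positions 1–3 → average rank 2.
Sample 1 values → pooled ranks: 479→4, 539→2, 391→6
Rank sum = 4 + 2 + 6 = 12

12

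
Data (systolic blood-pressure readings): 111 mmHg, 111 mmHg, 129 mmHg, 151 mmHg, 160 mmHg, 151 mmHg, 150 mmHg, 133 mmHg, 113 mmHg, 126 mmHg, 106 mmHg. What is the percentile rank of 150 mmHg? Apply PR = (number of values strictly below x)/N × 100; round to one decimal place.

N = 11.
Strictly below 150: 7. Equal to 150: 1.
PR = 7/11 × 100 = 63.6

63.6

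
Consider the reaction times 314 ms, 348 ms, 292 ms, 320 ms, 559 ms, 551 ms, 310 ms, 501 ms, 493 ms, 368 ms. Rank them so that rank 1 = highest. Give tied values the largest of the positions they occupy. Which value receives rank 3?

501

Sorted (descending): 559, 551, 501, 493, 368, 348, 320, 314, 310, 292
No ties — each value takes its position as its rank.
Rank 3 → value 501.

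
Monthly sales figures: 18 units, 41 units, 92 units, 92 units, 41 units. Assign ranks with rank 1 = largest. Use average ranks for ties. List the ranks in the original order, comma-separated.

5, 3.5, 1.5, 1.5, 3.5

Sorted (descending): 92, 92, 41, 41, 18
The 2 values of 92 occupy positions 1–2 → average rank (1+2)/2 = 1.5.
The 2 values of 41 occupy positions 3–4 → average rank (3+4)/2 = 3.5.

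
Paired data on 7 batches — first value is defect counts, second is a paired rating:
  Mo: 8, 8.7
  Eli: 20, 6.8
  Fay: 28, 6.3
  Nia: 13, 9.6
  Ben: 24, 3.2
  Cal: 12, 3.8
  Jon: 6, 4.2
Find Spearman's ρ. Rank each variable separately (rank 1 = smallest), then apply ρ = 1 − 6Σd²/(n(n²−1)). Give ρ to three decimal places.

-0.143

Ranks of variable 1: 2, 5, 7, 4, 6, 3, 1
Ranks of variable 2: 6, 5, 4, 7, 1, 2, 3
d = r₁ − r₂: -4, 0, 3, -3, 5, 1, -2
d²: 16, 0, 9, 9, 25, 1, 4; Σd² = 64
ρ = 1 − 6·64/(7·48) = 1 − 384/336 = -0.143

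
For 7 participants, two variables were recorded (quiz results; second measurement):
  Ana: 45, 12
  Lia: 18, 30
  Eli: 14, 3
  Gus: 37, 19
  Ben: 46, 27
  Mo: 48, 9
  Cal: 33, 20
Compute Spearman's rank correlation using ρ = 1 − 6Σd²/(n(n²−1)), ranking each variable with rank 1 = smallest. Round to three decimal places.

-0.036

Ranks of variable 1: 5, 2, 1, 4, 6, 7, 3
Ranks of variable 2: 3, 7, 1, 4, 6, 2, 5
d = r₁ − r₂: 2, -5, 0, 0, 0, 5, -2
d²: 4, 25, 0, 0, 0, 25, 4; Σd² = 58
ρ = 1 − 6·58/(7·48) = 1 − 348/336 = -0.036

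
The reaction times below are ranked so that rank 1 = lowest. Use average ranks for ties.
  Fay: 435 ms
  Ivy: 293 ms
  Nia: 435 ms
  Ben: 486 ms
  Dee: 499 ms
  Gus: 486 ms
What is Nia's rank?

Sorted (ascending): 293, 435, 435, 486, 486, 499
The 2 values of 435 occupy positions 2–3 → average rank (2+3)/2 = 2.5.
The 2 values of 486 occupy positions 4–5 → average rank (4+5)/2 = 4.5.
Nia has value 435 ms → rank 2.5.

2.5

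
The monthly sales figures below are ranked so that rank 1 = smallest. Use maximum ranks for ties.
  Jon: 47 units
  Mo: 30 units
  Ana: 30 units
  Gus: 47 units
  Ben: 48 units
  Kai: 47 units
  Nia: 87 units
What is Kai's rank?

5

Sorted (ascending): 30, 30, 47, 47, 47, 48, 87
The 2 values of 30 occupy positions 1–2 → each gets rank 2.
The 3 values of 47 occupy positions 3–5 → each gets rank 5.
Kai has value 47 units → rank 5.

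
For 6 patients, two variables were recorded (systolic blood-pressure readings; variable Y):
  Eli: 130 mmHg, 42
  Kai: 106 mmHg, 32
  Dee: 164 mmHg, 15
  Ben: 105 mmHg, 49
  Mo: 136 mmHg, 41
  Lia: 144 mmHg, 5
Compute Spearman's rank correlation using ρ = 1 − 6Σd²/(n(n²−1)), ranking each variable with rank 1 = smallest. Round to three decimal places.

Ranks of variable 1: 3, 2, 6, 1, 4, 5
Ranks of variable 2: 5, 3, 2, 6, 4, 1
d = r₁ − r₂: -2, -1, 4, -5, 0, 4
d²: 4, 1, 16, 25, 0, 16; Σd² = 62
ρ = 1 − 6·62/(6·35) = 1 − 372/210 = -0.771

-0.771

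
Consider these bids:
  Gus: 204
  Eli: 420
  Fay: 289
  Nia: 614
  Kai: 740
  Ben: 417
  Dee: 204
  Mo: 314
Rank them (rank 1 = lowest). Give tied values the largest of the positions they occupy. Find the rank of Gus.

Sorted (ascending): 204, 204, 289, 314, 417, 420, 614, 740
The 2 values of 204 occupy positions 1–2 → each gets rank 2.
Gus has value 204 → rank 2.

2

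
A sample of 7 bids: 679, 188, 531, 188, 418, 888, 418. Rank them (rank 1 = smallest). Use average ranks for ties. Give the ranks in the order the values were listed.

6, 1.5, 5, 1.5, 3.5, 7, 3.5

Sorted (ascending): 188, 188, 418, 418, 531, 679, 888
The 2 values of 188 occupy positions 1–2 → average rank (1+2)/2 = 1.5.
The 2 values of 418 occupy positions 3–4 → average rank (3+4)/2 = 3.5.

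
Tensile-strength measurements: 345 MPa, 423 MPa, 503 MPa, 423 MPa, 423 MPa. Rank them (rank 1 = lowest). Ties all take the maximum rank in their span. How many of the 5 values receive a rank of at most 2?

1

Sorted (ascending): 345, 423, 423, 423, 503
The 3 values of 423 occupy positions 2–4 → each gets rank 4.
Ranks ≤ 2: {1} → 1 value.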